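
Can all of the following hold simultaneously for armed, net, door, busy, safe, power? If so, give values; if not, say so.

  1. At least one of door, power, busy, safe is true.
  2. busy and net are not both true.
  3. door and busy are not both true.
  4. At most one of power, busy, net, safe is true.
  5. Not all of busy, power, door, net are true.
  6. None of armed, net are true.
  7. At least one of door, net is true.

armed = False; net = False; door = True; busy = False; safe = False; power = False

  (1) {door, power, busy, safe}: 1 true — at least one ✓
  (2) busy=F, net=F — not both ✓
  (3) door=T, busy=F — not both ✓
  (4) {power, busy, net, safe}: 0 true — at most one ✓
  (5) {busy, power, door, net}: 1/4 true — not all ✓
  (6) {armed, net}: 0 true — none ✓
  (7) {door, net}: 1 true — at least one ✓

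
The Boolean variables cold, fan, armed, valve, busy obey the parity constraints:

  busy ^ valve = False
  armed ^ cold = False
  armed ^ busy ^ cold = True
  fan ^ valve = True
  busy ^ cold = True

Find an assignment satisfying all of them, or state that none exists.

cold = False, fan = False, armed = False, valve = True, busy = True

busy ^ valve = T ^ T = False ✓
armed ^ cold = F ^ F = False ✓
armed ^ busy ^ cold = F ^ T ^ F = True ✓
fan ^ valve = F ^ T = True ✓
busy ^ cold = T ^ F = True ✓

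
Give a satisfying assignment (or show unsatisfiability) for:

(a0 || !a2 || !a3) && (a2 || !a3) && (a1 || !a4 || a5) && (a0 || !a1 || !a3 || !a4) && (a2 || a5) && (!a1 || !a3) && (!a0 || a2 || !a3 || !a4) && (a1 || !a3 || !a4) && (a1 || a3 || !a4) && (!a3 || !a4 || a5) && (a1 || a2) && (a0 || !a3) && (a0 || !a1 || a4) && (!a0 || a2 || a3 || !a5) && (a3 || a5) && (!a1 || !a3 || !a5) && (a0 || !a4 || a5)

Set a0 = False.
  then (a0 || !a3) forces a3 = False.
  then (a3 || a5) forces a5 = True.
Set a1 = True.
  then (a0 || !a1 || a4) forces a4 = True.
Set a2 = False.
All clauses satisfied.

a0=F; a1=T; a2=F; a3=F; a4=T; a5=T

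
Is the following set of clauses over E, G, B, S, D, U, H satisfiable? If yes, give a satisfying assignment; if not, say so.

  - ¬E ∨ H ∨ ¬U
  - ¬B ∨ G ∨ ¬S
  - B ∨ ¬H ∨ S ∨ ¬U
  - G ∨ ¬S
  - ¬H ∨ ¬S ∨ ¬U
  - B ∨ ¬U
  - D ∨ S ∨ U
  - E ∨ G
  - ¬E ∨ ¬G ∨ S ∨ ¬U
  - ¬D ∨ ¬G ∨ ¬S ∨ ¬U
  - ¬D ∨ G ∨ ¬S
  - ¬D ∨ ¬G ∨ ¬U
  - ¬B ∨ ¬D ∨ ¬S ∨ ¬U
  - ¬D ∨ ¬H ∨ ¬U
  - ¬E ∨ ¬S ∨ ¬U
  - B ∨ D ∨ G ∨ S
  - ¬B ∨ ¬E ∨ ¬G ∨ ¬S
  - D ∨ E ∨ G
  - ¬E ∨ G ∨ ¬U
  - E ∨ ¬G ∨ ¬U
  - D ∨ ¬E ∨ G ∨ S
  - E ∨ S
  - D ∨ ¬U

E = False, G = True, B = False, S = True, D = False, U = False, H = False

Set E = False.
  then (E ∨ G) forces G = True.
  then (E ∨ ¬G ∨ ¬U) forces U = False.
  then (E ∨ S) forces S = True.
Set B = False.
Set D = False.
Set H = False.
All clauses satisfied.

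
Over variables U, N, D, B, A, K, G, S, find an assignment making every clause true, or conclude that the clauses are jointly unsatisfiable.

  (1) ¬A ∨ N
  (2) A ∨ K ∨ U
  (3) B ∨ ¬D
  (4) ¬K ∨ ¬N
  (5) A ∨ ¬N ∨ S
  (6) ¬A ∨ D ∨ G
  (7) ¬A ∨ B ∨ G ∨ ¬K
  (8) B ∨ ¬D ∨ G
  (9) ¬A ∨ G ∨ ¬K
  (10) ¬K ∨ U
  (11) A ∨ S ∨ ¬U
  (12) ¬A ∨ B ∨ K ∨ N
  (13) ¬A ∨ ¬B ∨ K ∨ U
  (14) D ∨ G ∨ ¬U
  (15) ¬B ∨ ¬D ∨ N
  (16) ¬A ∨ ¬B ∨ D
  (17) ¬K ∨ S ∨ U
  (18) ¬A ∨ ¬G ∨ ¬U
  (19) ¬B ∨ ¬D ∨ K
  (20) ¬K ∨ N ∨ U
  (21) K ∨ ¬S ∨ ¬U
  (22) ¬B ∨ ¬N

U=F, N=T, D=F, B=F, A=T, K=F, G=T, S=T

Set U = False.
  then (¬K ∨ U) forces K = False.
  then (A ∨ K ∨ U) forces A = True.
  then (¬A ∨ ¬B ∨ K ∨ U) forces B = False.
  then (¬A ∨ N) forces N = True.
  then (B ∨ ¬D) forces D = False.
  then (¬A ∨ D ∨ G) forces G = True.
Set S = True.
All clauses satisfied.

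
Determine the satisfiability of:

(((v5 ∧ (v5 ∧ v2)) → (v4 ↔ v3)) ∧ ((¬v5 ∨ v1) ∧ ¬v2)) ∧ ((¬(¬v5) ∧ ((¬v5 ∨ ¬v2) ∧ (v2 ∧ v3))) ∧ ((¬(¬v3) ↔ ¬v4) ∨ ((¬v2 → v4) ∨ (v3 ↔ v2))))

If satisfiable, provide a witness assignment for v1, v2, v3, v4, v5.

The formula is unsatisfiable.

Case v2 = True: the conjunct ¬v2 is False.
Case v2 = False: the conjunct v2 is False.
Both cases fail — unsatisfiable.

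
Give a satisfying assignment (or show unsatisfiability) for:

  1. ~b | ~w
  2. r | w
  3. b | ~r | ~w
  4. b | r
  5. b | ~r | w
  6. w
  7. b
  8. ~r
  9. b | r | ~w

Unsatisfiable — no assignment works.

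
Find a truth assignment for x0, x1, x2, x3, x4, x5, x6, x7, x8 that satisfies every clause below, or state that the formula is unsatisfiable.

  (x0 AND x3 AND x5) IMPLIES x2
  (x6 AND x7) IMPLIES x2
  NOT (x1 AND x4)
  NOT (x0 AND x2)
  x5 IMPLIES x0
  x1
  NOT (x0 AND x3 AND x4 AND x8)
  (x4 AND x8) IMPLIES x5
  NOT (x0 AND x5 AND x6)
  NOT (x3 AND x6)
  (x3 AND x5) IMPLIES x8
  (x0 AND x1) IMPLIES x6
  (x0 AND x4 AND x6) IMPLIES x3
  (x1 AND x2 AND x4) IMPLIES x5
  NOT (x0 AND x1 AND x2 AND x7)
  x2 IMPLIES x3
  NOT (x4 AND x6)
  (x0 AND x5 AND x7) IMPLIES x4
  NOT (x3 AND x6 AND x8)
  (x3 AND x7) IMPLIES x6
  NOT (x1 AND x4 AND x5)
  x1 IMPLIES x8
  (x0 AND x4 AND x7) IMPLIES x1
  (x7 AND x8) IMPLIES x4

x0 = False, x1 = True, x2 = False, x3 = False, x4 = False, x5 = False, x6 = True, x7 = False, x8 = True

Unit clause (x1) forces x1 = True.
In (NOT x1 OR x8) only x8 is left, so x8 = True.
In (NOT x1 OR NOT x4) only NOT x4 is left, so x4 = False.
In (x4 OR NOT x7 OR NOT x8) only NOT x7 is left, so x7 = False.
Set x0 = False.
  then (x0 OR NOT x5) forces x5 = False.
Set x2 = False.
Set x3 = False.
Set x6 = True.
All clauses satisfied.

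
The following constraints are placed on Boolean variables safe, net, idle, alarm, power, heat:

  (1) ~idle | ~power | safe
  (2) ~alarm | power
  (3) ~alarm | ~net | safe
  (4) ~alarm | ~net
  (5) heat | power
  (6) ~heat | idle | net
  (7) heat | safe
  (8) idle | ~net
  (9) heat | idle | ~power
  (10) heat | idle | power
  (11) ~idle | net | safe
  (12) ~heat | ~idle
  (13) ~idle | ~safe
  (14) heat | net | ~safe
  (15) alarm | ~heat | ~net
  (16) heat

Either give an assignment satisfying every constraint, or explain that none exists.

UNSATISFIABLE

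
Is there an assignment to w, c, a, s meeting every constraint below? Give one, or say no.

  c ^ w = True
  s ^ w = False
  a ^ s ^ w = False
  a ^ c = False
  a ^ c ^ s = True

w: True, c: False, a: False, s: True

c ^ w = F ^ T = True ✓
s ^ w = T ^ T = False ✓
a ^ s ^ w = F ^ T ^ T = False ✓
a ^ c = F ^ F = False ✓
a ^ c ^ s = F ^ F ^ T = True ✓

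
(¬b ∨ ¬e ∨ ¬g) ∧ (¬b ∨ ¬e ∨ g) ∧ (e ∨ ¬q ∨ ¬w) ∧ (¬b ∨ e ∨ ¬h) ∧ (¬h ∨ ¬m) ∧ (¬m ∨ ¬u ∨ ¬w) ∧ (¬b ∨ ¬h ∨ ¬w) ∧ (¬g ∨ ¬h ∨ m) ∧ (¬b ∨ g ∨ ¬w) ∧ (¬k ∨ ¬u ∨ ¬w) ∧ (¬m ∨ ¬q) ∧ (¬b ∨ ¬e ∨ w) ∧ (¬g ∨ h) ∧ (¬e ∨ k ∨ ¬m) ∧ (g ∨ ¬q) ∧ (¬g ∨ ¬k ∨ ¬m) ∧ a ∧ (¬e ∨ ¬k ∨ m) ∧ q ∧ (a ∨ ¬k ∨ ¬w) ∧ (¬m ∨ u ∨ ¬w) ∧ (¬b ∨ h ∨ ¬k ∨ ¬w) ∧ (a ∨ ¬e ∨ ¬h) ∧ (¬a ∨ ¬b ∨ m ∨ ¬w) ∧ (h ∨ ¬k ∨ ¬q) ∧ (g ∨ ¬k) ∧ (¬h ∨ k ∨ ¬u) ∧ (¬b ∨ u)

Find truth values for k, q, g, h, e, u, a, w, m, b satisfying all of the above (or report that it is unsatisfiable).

Case q = True:
  (¬m ∨ ¬q) forces m = False.
  (g ∨ ¬q) forces g = True.
  (¬g ∨ ¬h ∨ m) forces h = False.
  Clause (¬g ∨ h) is falsified — contradiction.
Case q = False:
  Clause (q) is falsified — contradiction.
Both cases fail, so the formula is unsatisfiable.

UNSATISFIABLE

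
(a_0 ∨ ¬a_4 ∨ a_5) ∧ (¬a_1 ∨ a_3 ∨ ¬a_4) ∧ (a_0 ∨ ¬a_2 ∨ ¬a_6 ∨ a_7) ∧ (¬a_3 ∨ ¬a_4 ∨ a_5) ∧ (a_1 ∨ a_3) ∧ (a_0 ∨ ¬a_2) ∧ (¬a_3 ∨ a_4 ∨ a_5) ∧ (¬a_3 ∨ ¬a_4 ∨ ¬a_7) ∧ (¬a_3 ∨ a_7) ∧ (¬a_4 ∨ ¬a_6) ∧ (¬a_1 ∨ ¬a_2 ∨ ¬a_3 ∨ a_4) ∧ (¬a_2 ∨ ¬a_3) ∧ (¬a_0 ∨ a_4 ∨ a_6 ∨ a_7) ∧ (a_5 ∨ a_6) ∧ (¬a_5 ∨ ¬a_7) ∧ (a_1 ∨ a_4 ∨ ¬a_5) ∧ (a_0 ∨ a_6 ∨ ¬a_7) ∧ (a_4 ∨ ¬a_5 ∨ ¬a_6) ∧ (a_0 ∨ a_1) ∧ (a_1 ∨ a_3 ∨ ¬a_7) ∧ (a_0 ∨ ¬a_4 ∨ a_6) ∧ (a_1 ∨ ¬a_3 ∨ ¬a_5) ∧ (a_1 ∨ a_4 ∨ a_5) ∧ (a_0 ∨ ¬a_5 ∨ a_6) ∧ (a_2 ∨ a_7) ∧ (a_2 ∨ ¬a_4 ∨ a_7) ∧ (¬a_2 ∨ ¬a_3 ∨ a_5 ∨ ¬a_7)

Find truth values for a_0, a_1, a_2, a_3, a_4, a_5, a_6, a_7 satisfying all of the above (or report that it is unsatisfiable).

Set a_0 = True.
Try a_1 = False:
  (a_1 ∨ a_3) forces a_3 = True.
  (¬a_3 ∨ a_7) forces a_7 = True.
  (¬a_3 ∨ ¬a_4 ∨ ¬a_7) forces a_4 = False.
  (¬a_3 ∨ a_4 ∨ a_5) forces a_5 = True.
  clause (¬a_5 ∨ ¬a_7) is falsified — backtrack.
So a_1 = True.
Set a_2 = False.
  then (a_2 ∨ a_7) forces a_7 = True.
  then (¬a_5 ∨ ¬a_7) forces a_5 = False.
  then (a_5 ∨ a_6) forces a_6 = True.
  then (¬a_4 ∨ ¬a_6) forces a_4 = False.
  then (¬a_3 ∨ a_4 ∨ a_5) forces a_3 = False.
All clauses satisfied.

a_0: True; a_1: True; a_2: False; a_3: False; a_4: False; a_5: False; a_6: True; a_7: True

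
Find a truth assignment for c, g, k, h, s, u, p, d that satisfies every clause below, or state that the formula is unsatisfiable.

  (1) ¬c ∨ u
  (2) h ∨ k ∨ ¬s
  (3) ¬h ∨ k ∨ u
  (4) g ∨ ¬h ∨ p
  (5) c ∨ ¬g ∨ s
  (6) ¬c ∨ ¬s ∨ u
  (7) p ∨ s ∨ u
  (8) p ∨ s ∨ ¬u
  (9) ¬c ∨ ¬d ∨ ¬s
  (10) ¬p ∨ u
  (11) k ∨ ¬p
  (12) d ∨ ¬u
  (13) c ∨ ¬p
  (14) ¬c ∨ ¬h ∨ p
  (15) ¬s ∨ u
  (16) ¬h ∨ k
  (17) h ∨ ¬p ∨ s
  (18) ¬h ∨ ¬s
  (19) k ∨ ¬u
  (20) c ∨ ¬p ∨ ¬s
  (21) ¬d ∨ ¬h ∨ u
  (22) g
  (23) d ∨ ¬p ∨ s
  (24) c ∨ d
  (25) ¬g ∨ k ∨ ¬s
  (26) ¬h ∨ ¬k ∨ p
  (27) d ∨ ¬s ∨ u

c = False, g = True, k = True, h = False, s = True, u = True, p = False, d = True

Unit clause (g) forces g = True.
Set c = False.
  then (c ∨ ¬g ∨ s) forces s = True.
  then (c ∨ ¬p) forces p = False.
  then (¬s ∨ u) forces u = True.
  then (¬h ∨ ¬s) forces h = False.
  then (k ∨ ¬u) forces k = True.
  then (c ∨ d) forces d = True.
All clauses satisfied.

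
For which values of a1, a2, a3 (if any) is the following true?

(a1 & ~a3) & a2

a1 = True, a2 = True, a3 = False

  a1 & ~a3 = True
    ~a3 = True
Both conjuncts True, so the formula holds.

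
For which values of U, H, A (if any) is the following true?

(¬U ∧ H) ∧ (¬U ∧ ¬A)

U = False, H = True, A = False

  ¬U ∧ H = True
    ¬U = True
  ¬U ∧ ¬A = True
    ¬U = True
    ¬A = True
Both conjuncts True, so the formula holds.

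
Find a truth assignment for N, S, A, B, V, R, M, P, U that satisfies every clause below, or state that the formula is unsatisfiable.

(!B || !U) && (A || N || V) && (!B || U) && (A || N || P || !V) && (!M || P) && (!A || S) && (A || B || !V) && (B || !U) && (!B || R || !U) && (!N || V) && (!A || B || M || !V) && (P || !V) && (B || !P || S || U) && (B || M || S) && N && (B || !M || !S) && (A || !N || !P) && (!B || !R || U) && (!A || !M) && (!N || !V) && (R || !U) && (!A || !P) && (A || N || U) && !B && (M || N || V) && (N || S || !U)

Unsatisfiable

Case N = True:
  (!N || V) forces V = True.
  Clause (!N || !V) is falsified — contradiction.
Case N = False:
  Clause (N) is falsified — contradiction.
Both cases fail, so the formula is unsatisfiable.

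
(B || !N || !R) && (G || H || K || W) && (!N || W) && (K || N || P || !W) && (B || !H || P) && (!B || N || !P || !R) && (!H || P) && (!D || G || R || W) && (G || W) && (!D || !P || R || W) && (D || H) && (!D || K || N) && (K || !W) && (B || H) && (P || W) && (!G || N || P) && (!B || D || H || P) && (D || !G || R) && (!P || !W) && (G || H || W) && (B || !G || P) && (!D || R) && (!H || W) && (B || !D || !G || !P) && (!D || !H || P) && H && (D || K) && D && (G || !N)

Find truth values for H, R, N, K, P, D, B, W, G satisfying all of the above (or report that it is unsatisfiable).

Case H = True:
  (!H || P) forces P = True.
  (!P || !W) forces W = False.
  Clause (!H || W) is falsified — contradiction.
Case H = False:
  Clause (H) is falsified — contradiction.
Both cases fail, so the formula is unsatisfiable.

The formula is unsatisfiable.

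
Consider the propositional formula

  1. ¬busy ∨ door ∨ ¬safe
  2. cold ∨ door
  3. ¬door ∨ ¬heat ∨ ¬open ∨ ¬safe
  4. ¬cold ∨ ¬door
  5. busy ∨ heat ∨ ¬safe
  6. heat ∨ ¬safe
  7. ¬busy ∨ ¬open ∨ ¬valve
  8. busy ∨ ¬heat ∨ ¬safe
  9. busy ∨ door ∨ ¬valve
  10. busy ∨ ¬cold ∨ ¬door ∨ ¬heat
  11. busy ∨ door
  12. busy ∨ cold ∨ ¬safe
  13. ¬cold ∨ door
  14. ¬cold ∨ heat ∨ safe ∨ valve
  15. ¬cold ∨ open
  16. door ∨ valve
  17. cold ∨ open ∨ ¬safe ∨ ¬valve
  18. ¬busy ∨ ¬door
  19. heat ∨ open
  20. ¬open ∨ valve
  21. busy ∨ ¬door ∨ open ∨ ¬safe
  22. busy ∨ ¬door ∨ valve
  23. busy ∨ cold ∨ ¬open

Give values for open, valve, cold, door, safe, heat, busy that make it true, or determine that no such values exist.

Set open = False.
  then (¬cold ∨ open) forces cold = False.
  then (heat ∨ open) forces heat = True.
  then (cold ∨ door) forces door = True.
  then (¬busy ∨ ¬door) forces busy = False.
  then (busy ∨ ¬door ∨ open ∨ ¬safe) forces safe = False.
  then (busy ∨ ¬door ∨ valve) forces valve = True.
All clauses satisfied.

open = False; valve = True; cold = False; door = True; safe = False; heat = True; busy = False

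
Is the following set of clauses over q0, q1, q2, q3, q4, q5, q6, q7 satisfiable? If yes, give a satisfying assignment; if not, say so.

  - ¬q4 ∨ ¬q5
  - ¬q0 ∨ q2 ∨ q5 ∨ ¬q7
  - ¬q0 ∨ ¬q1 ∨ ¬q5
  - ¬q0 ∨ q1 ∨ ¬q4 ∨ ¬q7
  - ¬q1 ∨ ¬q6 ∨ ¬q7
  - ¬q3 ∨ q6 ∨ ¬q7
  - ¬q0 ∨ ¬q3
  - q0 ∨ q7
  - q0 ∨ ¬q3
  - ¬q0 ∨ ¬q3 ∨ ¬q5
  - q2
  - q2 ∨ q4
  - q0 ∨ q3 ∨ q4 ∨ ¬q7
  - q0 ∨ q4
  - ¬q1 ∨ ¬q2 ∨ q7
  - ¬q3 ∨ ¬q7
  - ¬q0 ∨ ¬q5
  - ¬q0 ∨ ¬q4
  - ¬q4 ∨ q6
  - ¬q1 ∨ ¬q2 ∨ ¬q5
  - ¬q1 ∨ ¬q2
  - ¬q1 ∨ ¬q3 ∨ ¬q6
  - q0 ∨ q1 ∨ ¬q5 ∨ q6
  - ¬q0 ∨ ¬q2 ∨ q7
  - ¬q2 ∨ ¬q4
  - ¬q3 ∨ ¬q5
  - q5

Case q5 = True:
  (¬q4 ∨ ¬q5) forces q4 = False.
  (q2) forces q2 = True.
  (q0 ∨ q4) forces q0 = True.
  Clause (¬q0 ∨ ¬q5) is falsified — contradiction.
Case q5 = False:
  Clause (q5) is falsified — contradiction.
Both cases fail, so the formula is unsatisfiable.

Unsatisfiable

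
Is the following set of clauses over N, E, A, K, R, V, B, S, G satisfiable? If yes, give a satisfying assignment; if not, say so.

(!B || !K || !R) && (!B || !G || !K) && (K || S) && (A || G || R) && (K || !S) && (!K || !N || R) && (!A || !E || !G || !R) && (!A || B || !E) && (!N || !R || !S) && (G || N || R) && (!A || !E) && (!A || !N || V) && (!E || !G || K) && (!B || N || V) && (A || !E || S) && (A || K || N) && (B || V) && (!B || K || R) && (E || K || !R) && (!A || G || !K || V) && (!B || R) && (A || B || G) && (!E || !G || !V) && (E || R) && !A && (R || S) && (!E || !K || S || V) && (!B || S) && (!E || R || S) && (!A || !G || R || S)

Unit clause (!A) forces A = False.
Set N = False.
  then (A || K || N) forces K = True.
Set E = False.
  then (E || R) forces R = True.
  then (!B || !K || !R) forces B = False.
  then (B || V) forces V = True.
  then (A || B || G) forces G = True.
Set S = True.
All clauses satisfied.

N: False, E: False, A: False, K: True, R: True, V: True, B: False, S: True, G: True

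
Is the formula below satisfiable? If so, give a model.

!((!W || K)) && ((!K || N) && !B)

N=F, B=F, W=T, K=F

  !((!W || K)) = True
    !W || K = False
      !W = False
  (!K || N) && !B = True
    !K || N = True
      !K = True
    !B = True
Both conjuncts True, so the formula holds.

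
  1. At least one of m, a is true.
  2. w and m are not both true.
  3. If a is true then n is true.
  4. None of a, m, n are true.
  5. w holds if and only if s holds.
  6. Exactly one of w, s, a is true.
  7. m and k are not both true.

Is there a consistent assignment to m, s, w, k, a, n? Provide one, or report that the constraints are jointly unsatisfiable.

The formula is unsatisfiable.

Case m = True:
  Constraint (4) is violated (m=T) — contradiction.
Case m = False:
  (1) with m=F forces a = True.
  Constraint (4) is violated (a=T) — contradiction.
Both cases fail — unsatisfiable.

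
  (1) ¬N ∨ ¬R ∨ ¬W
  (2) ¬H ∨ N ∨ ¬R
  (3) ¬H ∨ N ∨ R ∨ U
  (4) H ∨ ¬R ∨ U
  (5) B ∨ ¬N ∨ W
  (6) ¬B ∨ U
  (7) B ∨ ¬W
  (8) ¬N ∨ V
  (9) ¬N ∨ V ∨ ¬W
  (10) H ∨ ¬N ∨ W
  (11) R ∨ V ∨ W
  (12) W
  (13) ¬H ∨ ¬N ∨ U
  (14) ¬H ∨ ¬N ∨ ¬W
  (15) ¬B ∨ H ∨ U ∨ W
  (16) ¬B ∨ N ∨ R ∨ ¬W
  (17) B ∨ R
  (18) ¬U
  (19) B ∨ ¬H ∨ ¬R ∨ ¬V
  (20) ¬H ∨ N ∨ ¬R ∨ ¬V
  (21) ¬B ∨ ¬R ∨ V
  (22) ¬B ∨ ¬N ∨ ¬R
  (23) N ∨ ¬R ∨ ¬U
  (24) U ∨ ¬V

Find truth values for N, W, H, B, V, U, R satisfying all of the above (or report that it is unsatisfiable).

Case W = True:
  (B ∨ ¬W) forces B = True.
  (¬B ∨ U) forces U = True.
  Clause (¬U) is falsified — contradiction.
Case W = False:
  Clause (W) is falsified — contradiction.
Both cases fail, so the formula is unsatisfiable.

No satisfying assignment exists.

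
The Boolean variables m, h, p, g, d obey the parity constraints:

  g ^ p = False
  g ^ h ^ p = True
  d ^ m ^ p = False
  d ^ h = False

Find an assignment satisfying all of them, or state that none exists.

m = False, h = True, p = True, g = True, d = True

g ^ p = T ^ T = False ✓
g ^ h ^ p = T ^ T ^ T = True ✓
d ^ m ^ p = T ^ F ^ T = False ✓
d ^ h = T ^ T = False ✓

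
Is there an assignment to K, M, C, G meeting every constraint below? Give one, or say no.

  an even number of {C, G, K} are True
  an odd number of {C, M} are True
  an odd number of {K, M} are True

K: False; M: True; C: False; G: False

{C, G, K}: 0 true → even ✓
{C, M}: 1 true → odd ✓
{K, M}: 1 true → odd ✓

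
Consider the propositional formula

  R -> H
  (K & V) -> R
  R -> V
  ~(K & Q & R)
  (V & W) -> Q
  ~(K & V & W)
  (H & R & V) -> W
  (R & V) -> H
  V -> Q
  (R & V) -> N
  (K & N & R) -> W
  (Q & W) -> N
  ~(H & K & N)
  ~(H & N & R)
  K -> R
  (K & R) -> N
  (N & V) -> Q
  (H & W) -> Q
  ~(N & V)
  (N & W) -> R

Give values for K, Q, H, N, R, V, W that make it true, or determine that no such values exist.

K=F; Q=T; H=F; N=T; R=F; V=F; W=F

Try K = True:
  (~K | R) forces R = True.
  (~K | ~Q | ~R) forces Q = False.
  (Q | ~V) forces V = False.
  clause (~R | V) is falsified — backtrack.
So K = False.
Set Q = True.
Set H = False.
  then (H | ~R) forces R = False.
Set N = True.
  then (~N | R | ~W) forces W = False.
  then (~N | ~V) forces V = False.
All clauses satisfied.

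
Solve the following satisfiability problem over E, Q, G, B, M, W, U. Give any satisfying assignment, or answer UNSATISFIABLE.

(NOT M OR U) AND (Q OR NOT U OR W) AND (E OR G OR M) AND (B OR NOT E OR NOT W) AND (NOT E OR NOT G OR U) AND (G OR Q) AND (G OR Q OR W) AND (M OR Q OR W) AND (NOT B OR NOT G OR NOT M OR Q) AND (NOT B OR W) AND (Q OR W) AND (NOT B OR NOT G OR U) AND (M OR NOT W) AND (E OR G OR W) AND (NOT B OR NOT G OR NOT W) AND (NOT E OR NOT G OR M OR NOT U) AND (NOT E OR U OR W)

E=F; Q=T; G=T; B=F; M=F; W=F; U=F

Set E = False.
Set Q = True.
Set G = True.
Try B = True:
  (NOT B OR W) forces W = True.
  clause (NOT B OR NOT G OR NOT W) is falsified — backtrack.
So B = False.
Set M = False.
  then (M OR NOT W) forces W = False.
Set U = False.
All clauses satisfied.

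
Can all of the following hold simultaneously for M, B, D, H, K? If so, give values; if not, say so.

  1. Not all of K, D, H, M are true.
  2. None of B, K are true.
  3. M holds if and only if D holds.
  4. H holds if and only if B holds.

M = True; B = False; D = True; H = False; K = False

  (1) {K, D, H, M}: 2/4 true — not all ✓
  (2) {B, K}: 0 true — none ✓
  (3) M=T, D=T — same ✓
  (4) H=F, B=F — same ✓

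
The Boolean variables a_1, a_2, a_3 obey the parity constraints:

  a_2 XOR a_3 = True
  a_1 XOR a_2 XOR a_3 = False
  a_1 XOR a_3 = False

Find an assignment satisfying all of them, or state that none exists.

a_1 = True, a_2 = False, a_3 = True

a_2 XOR a_3 = F XOR T = True ✓
a_1 XOR a_2 XOR a_3 = T XOR F XOR T = False ✓
a_1 XOR a_3 = T XOR T = False ✓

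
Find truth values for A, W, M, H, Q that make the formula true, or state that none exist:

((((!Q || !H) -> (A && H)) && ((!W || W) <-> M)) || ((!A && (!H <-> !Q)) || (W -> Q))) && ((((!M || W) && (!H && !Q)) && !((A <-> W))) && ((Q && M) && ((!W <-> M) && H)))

UNSATISFIABLE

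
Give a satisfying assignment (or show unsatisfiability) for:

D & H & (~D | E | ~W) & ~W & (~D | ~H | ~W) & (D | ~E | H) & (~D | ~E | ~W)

E=T, H=T, W=F, D=T

Unit clause (D) forces D = True.
Unit clause (H) forces H = True.
Unit clause (~W) forces W = False.
Set E = True.
All clauses satisfied.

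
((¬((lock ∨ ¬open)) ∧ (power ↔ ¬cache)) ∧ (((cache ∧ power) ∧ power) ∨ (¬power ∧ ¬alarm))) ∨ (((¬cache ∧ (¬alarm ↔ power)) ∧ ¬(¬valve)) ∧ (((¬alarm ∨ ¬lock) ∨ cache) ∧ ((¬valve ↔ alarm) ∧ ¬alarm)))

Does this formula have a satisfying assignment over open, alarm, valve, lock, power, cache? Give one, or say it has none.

open=F, alarm=F, valve=T, lock=F, power=T, cache=F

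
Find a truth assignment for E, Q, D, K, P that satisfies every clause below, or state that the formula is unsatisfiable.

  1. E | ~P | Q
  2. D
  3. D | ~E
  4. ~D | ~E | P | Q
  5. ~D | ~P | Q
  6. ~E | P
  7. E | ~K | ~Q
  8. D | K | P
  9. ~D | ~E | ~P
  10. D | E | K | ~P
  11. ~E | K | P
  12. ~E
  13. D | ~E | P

Unit clause (D) forces D = True.
Unit clause (~E) forces E = False.
Set Q = False.
  then (E | ~P | Q) forces P = False.
Set K = True.
All clauses satisfied.

E=F, Q=F, D=T, K=T, P=F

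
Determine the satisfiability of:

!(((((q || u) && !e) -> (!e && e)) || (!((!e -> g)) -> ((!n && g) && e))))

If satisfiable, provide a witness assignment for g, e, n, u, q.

g = False, e = False, n = False, u = False, q = True

  !(((((q || u) && !e) -> (!e && e)) || (!((!e -> g)) -> ((!n && g) && e)))) = True
    (((q || u) && !e) -> (!e && e)) || (!((!e -> g)) -> ((!n && g) && e)) = False
      ((q || u) && !e) -> (!e && e) = False
        (q || u) && !e = True
          q || u = True
          !e = True
        !e && e = False
          !e = True
      !((!e -> g)) -> ((!n && g) && e) = False
        !((!e -> g)) = True
          !e -> g = False
            !e = True
        (!n && g) && e = False
          !n && g = False
            !n = True
The formula evaluates to True.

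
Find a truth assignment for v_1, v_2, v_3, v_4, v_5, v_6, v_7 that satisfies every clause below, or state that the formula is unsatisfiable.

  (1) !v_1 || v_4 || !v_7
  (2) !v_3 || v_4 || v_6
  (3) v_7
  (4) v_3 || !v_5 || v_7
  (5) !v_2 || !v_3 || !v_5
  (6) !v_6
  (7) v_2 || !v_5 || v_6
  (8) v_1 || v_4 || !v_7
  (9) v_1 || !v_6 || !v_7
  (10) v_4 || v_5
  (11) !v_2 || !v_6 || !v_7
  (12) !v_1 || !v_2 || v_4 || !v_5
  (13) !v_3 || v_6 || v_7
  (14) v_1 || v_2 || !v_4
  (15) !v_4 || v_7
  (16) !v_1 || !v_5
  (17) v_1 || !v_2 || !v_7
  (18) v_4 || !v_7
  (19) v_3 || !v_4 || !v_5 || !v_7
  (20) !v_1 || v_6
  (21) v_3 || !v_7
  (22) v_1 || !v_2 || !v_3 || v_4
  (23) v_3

Case v_6 = True:
  Clause (!v_6) is falsified — contradiction.
Case v_6 = False:
  (v_7) forces v_7 = True.
  (v_4 || !v_7) forces v_4 = True.
  (!v_1 || v_6) forces v_1 = False.
  (v_1 || v_2 || !v_4) forces v_2 = True.
  Clause (v_1 || !v_2 || !v_7) is falsified — contradiction.
Both cases fail, so the formula is unsatisfiable.

Unsatisfiable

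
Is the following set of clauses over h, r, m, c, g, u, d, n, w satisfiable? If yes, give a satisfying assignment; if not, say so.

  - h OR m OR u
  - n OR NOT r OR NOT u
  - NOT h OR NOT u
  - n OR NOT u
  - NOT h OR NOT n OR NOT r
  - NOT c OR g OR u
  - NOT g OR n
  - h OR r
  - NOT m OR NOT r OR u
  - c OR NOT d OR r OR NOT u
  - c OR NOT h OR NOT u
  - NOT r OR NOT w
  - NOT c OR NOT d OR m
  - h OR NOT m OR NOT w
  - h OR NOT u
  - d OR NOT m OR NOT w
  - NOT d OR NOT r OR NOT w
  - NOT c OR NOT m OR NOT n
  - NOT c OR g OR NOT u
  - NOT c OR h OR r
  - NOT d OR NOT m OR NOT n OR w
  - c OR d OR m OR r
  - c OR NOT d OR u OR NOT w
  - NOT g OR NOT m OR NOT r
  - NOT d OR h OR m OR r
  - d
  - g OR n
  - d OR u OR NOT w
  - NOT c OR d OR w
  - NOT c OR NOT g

h = True, r = False, m = False, c = False, g = True, u = False, d = True, n = True, w = False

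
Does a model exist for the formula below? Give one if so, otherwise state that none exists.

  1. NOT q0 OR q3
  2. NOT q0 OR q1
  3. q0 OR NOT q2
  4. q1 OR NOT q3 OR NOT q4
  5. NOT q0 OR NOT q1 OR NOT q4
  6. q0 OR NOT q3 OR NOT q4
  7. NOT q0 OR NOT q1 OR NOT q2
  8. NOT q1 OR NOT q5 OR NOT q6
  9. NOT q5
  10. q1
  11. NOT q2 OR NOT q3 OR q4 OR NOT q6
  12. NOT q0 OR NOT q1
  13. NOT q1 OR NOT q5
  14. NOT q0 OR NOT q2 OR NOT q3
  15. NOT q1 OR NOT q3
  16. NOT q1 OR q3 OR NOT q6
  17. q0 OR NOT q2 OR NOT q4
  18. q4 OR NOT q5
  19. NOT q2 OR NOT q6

q0 = False, q1 = True, q2 = False, q3 = False, q4 = True, q5 = False, q6 = False

Unit clause (NOT q5) forces q5 = False.
Unit clause (q1) forces q1 = True.
In (NOT q0 OR NOT q1) only NOT q0 is left, so q0 = False.
In (NOT q1 OR NOT q3) only NOT q3 is left, so q3 = False.
In (NOT q1 OR q3 OR NOT q6) only NOT q6 is left, so q6 = False.
In (q0 OR NOT q2) only NOT q2 is left, so q2 = False.
Set q4 = True.
All clauses satisfied.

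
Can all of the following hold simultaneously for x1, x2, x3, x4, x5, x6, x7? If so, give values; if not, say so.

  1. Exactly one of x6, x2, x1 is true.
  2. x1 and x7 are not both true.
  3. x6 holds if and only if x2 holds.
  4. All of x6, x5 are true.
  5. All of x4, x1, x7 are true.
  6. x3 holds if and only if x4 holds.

Case x1 = True:
  (1) with x1=T forces x6 = False.
  Constraint (4) is violated (x6=F) — contradiction.
Case x1 = False:
  Constraint (5) is violated (x1=F) — contradiction.
Both cases fail — unsatisfiable.

Unsatisfiable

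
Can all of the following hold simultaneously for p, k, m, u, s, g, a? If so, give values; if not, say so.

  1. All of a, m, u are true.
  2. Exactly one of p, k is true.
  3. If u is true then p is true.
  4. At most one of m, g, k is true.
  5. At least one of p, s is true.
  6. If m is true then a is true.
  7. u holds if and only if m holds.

p = True, k = False, m = True, u = True, s = True, g = False, a = True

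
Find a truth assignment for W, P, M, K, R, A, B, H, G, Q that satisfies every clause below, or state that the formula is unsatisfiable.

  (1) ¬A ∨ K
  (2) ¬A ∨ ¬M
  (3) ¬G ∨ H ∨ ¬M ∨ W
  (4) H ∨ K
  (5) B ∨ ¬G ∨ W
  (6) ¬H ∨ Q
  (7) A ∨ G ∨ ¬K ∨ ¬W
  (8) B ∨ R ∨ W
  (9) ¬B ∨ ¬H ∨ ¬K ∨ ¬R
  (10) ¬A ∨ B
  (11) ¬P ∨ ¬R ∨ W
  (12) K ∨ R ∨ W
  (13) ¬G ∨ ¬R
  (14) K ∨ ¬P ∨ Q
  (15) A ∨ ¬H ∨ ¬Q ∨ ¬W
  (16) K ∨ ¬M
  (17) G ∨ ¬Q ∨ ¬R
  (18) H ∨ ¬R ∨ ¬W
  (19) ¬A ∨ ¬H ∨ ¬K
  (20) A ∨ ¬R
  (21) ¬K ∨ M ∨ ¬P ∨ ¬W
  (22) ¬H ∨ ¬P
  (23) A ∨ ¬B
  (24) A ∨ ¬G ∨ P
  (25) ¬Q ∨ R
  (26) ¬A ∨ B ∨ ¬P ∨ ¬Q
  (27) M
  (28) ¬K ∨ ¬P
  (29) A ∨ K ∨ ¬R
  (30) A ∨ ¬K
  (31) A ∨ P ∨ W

Case M = True:
  (¬A ∨ ¬M) forces A = False.
  (K ∨ ¬M) forces K = True.
  Clause (A ∨ ¬K) is falsified — contradiction.
Case M = False:
  Clause (M) is falsified — contradiction.
Both cases fail, so the formula is unsatisfiable.

Unsatisfiable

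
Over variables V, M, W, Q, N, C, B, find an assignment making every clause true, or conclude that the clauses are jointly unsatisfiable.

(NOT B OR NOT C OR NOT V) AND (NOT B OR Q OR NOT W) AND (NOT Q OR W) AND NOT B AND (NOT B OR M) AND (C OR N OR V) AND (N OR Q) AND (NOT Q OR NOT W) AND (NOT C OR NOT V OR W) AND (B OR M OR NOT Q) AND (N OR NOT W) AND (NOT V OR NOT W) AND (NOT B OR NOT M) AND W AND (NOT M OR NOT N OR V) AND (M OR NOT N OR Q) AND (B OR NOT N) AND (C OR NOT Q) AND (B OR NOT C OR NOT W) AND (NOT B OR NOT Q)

Case W = True:
  (NOT B) forces B = False.
  (NOT Q OR NOT W) forces Q = False.
  (N OR Q) forces N = True.
  Clause (B OR NOT N) is falsified — contradiction.
Case W = False:
  Clause (W) is falsified — contradiction.
Both cases fail, so the formula is unsatisfiable.

The formula is unsatisfiable.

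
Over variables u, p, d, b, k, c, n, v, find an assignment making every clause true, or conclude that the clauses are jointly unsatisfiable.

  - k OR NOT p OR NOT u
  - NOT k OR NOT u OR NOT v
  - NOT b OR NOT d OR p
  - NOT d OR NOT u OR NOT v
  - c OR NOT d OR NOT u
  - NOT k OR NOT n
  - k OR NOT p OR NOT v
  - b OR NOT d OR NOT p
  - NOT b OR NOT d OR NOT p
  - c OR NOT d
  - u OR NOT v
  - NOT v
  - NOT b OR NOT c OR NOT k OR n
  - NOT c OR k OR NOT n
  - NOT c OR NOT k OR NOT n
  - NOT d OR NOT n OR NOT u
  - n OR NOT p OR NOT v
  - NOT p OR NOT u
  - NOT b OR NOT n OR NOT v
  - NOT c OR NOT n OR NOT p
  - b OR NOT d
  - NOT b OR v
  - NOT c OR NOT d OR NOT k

u = False; p = False; d = False; b = False; k = False; c = False; n = True; v = False

Unit clause (NOT v) forces v = False.
In (NOT b OR v) only NOT b is left, so b = False.
In (b OR NOT d) only NOT d is left, so d = False.
Set u = False.
Set p = False.
Set k = False.
Set c = False.
Set n = True.
All clauses satisfied.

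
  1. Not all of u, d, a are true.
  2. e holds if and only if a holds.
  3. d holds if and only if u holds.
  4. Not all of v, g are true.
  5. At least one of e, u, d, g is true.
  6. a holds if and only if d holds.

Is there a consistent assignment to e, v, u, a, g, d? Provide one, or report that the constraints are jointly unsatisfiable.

e = False, v = False, u = False, a = False, g = True, d = False

  (1) {u, d, a}: 0/3 true — not all ✓
  (2) e=F, a=F — same ✓
  (3) d=F, u=F — same ✓
  (4) {v, g}: 1/2 true — not all ✓
  (5) {e, u, d, g}: 1 true — at least one ✓
  (6) a=F, d=F — same ✓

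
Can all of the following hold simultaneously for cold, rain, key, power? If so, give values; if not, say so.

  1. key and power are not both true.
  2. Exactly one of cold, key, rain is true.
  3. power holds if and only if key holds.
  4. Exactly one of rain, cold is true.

cold: True, rain: False, key: False, power: False

  (1) key=F, power=F — not both ✓
  (2) {cold, key, rain}: 1 true — exactly one ✓
  (3) power=F, key=F — same ✓
  (4) {rain, cold}: 1 true — exactly one ✓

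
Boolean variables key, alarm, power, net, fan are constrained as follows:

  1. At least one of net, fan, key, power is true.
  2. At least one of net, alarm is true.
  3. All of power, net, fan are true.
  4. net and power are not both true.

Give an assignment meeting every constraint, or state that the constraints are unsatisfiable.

UNSATISFIABLE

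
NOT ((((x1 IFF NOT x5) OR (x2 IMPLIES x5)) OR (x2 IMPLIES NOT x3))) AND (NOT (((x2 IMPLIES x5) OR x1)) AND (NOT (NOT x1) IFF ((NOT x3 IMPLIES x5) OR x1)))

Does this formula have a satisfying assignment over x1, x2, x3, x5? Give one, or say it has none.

Unsatisfiable — no assignment works.

Case x1 = True: the conjunct NOT (((x2 IMPLIES x5) OR x1)) becomes NOT (((x2 IMPLIES x5) OR True)) = False.
Case x1 = False: the formula simplifies to NOT (((x5 OR (x2 IMPLIES x5)) OR (x2 IMPLIES NOT x3))) AND (NOT ((x2 IMPLIES x5)) AND NOT ((NOT x3 IMPLIES x5))).
  x3 = True: the conjunct NOT ((NOT x3 IMPLIES x5)) becomes NOT ((False IMPLIES x5)) = False.
  x3 = False: the conjunct NOT (((x5 OR (x2 IMPLIES x5)) OR (x2 IMPLIES NOT x3))) becomes NOT (((x5 OR (x2 IMPLIES x5)) OR True)) = False.
Both cases fail — unsatisfiable.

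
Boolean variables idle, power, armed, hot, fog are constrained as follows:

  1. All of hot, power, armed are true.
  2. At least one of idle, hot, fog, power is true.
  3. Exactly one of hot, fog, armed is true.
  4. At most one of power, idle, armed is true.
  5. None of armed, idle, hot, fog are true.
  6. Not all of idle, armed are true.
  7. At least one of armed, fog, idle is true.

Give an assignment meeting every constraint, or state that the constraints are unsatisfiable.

Unsatisfiable — no assignment works.

Case armed = True:
  Constraint (5) is violated (armed=T) — contradiction.
Case armed = False:
  Constraint (1) is violated (armed=F) — contradiction.
Both cases fail — unsatisfiable.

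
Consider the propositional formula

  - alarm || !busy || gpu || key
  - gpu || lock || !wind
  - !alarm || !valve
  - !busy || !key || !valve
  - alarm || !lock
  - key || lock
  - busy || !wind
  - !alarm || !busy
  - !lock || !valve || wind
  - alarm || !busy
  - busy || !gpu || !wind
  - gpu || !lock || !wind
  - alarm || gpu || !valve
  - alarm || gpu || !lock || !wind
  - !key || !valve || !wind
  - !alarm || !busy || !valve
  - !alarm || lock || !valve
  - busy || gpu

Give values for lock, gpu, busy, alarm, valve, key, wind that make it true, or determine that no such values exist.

Set lock = True.
  then (alarm || !lock) forces alarm = True.
  then (!alarm || !busy) forces busy = False.
  then (busy || gpu) forces gpu = True.
  then (!alarm || !valve) forces valve = False.
  then (busy || !wind) forces wind = False.
Set key = True.
All clauses satisfied.

lock = True; gpu = True; busy = False; alarm = True; valve = False; key = True; wind = False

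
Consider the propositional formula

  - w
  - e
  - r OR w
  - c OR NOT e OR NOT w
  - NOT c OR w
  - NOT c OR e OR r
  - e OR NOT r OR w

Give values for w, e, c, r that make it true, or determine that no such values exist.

w=T; e=T; c=T; r=F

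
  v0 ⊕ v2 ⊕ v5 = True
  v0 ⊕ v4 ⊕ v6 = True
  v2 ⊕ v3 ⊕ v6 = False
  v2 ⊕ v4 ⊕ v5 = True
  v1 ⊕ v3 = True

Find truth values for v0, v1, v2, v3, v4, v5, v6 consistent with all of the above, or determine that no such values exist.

v0 = True; v1 = True; v2 = True; v3 = False; v4 = True; v5 = True; v6 = True

v0 ⊕ v2 ⊕ v5 = T ⊕ T ⊕ T = True ✓
v0 ⊕ v4 ⊕ v6 = T ⊕ T ⊕ T = True ✓
v2 ⊕ v3 ⊕ v6 = T ⊕ F ⊕ T = False ✓
v2 ⊕ v4 ⊕ v5 = T ⊕ T ⊕ T = True ✓
v1 ⊕ v3 = T ⊕ F = True ✓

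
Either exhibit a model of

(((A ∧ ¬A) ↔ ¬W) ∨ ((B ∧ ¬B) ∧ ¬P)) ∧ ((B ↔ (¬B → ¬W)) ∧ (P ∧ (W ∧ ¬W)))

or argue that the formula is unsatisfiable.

Case W = True: the conjunct ¬W is False.
Case W = False: the conjunct W is False.
Both cases fail — unsatisfiable.

The formula is unsatisfiable.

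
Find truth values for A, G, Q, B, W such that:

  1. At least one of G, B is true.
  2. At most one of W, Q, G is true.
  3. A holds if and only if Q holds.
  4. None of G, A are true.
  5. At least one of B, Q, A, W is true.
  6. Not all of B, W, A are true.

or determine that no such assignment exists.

A=F, G=F, Q=F, B=T, W=T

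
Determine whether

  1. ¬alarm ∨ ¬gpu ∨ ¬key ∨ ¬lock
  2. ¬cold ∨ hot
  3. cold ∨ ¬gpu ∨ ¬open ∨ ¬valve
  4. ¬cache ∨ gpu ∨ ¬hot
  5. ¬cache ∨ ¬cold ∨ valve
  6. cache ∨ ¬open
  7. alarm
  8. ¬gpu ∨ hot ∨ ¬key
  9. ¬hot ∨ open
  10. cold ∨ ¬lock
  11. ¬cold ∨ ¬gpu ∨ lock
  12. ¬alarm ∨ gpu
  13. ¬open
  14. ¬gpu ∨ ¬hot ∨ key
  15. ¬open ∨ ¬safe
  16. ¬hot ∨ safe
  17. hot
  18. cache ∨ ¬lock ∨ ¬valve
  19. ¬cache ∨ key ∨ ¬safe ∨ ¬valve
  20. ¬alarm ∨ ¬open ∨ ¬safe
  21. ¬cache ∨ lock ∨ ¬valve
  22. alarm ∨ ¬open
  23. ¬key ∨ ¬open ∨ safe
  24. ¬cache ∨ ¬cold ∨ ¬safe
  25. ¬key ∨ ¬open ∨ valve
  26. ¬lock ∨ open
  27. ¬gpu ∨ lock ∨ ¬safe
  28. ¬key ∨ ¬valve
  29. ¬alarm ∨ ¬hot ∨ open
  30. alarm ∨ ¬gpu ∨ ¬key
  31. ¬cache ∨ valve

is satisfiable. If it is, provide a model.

Unsatisfiable — no assignment works.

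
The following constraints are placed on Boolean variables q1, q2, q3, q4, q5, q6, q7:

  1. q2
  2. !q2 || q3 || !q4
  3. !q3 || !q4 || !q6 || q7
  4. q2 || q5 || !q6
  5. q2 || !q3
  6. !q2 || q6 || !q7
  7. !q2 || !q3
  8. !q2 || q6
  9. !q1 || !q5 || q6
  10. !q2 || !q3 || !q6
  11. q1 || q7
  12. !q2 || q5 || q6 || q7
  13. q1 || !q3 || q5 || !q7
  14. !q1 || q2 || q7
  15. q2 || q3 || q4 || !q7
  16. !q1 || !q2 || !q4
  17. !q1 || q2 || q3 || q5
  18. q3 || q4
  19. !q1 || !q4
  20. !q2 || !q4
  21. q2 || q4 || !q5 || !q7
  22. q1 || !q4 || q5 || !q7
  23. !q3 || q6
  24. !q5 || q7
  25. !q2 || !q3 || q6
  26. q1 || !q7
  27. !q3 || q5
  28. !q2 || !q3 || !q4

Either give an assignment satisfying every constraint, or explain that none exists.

The formula is unsatisfiable.

Case q2 = True:
  (!q2 || !q3) forces q3 = False.
  (!q2 || q3 || !q4) forces q4 = False.
  Clause (q3 || q4) is falsified — contradiction.
Case q2 = False:
  Clause (q2) is falsified — contradiction.
Both cases fail, so the formula is unsatisfiable.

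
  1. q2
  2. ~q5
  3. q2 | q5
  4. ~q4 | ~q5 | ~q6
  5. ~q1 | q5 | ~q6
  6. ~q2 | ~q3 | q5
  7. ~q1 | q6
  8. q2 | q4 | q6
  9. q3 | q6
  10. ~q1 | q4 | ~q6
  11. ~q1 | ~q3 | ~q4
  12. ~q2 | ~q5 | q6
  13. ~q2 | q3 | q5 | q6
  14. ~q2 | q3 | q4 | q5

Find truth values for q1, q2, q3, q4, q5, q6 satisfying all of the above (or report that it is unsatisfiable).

q1 = False; q2 = True; q3 = False; q4 = True; q5 = False; q6 = True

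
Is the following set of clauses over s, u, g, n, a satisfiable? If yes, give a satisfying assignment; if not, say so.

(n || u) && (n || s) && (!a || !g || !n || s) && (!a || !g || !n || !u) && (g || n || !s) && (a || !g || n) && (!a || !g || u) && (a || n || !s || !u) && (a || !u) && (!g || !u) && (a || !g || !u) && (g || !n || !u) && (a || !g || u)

s = True; u = False; g = False; n = True; a = True

Set s = True.
Try u = True:
  (a || !u) forces a = True.
  (!g || !u) forces g = False.
  (g || n || !s) forces n = True.
  clause (g || !n || !u) is falsified — backtrack.
So u = False.
  then (n || u) forces n = True.
Set g = False.
Set a = True.
All clauses satisfied.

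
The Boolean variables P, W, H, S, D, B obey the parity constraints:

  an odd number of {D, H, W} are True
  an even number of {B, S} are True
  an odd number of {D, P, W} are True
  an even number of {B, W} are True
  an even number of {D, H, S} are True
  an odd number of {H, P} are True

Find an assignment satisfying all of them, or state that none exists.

No satisfying assignment exists.

Adding constraints 1, 2, 4, 5 mod 2: every variable appears an even number of times on the left, so the left side is 0.
But the right sides sum to 1 (mod 2). 0 ≠ 1 — the system is inconsistent.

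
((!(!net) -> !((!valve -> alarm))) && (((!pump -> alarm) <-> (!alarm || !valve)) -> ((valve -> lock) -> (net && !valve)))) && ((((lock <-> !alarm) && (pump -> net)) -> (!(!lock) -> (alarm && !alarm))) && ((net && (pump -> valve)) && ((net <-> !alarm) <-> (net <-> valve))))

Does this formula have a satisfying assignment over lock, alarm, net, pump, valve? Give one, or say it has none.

UNSATISFIABLE

Case net = True: the formula simplifies to (!((!valve -> alarm)) && (((!pump -> alarm) <-> (!alarm || !valve)) -> ((valve -> lock) -> !valve))) && (((lock <-> !alarm) -> (!(!lock) -> (alarm && !alarm))) && ((pump -> valve) && (!alarm <-> valve))).
  valve = True: the conjunct !((!valve -> alarm)) becomes !((False -> alarm)) = False.
  valve = False: simplifies to !alarm && (((lock <-> !alarm) -> (!(!lock) -> (alarm && !alarm))) && (!pump && alarm)).
    alarm = True: the conjunct !alarm is False.
    alarm = False: the conjunct alarm is False.
Case net = False: the conjunct net is False.
Both cases fail — unsatisfiable.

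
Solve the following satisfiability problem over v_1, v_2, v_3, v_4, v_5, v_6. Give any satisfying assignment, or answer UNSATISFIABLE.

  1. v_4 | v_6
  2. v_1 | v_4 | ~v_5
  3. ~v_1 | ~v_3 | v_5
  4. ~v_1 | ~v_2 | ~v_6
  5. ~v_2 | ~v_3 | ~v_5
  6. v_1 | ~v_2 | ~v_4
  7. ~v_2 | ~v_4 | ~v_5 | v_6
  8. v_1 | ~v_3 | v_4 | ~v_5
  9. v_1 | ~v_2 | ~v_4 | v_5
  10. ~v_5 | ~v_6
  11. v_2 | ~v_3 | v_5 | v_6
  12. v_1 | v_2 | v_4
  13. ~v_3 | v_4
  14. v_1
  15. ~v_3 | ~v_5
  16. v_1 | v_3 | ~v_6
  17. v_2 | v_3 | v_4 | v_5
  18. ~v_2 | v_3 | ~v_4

Unit clause (v_1) forces v_1 = True.
Try v_2 = True:
  (~v_1 | ~v_2 | ~v_6) forces v_6 = False.
  (v_4 | v_6) forces v_4 = True.
  (~v_2 | ~v_4 | ~v_5 | v_6) forces v_5 = False.
  (~v_1 | ~v_3 | v_5) forces v_3 = False.
  clause (~v_2 | v_3 | ~v_4) is falsified — backtrack.
So v_2 = False.
Try v_3 = True:
  (~v_1 | ~v_3 | v_5) forces v_5 = True.
  clause (~v_3 | ~v_5) is falsified — backtrack.
So v_3 = False.
Set v_4 = True.
Set v_5 = False.
Set v_6 = True.
All clauses satisfied.

v_1 = True; v_2 = False; v_3 = False; v_4 = True; v_5 = False; v_6 = True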